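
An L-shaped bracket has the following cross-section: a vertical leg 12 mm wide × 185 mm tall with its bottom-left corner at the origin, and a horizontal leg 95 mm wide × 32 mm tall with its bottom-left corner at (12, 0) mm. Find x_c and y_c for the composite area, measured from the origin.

vertical leg: A = 12 × 185 = 2220.00, centroid at (6.00, 92.50).
horizontal leg: A = 95 × 32 = 3040.00, centroid at (59.50, 16.00).
ΣA = 5260.00 mm², ΣAx_c = 194200.00 mm³, ΣAy_c = 253990.00 mm³.
x_c = 194200.00/5260.00 = 36.92 mm; y_c = 253990.00/5260.00 = 48.29 mm.

x_c = 36.92 mm, y_c = 48.29 mm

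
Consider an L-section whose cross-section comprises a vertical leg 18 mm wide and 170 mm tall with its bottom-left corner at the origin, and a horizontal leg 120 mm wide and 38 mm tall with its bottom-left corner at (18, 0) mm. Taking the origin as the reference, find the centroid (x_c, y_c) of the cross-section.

vertical leg: A = 18 × 170 = 3060.00, centroid at (9.00, 85.00).
horizontal leg: A = 120 × 38 = 4560.00, centroid at (78.00, 19.00).
ΣA = 7620.00 mm²
ΣAx_c = (3060.00)(9.00) + (4560.00)(78.00) = 383220.00 mm³
ΣAy_c = (3060.00)(85.00) + (4560.00)(19.00) = 346740.00 mm³
x_c = 383220.00 / 7620.00 = 50.29 mm
y_c = 346740.00 / 7620.00 = 45.50 mm

x_c = 50.29 mm, y_c = 45.50 mm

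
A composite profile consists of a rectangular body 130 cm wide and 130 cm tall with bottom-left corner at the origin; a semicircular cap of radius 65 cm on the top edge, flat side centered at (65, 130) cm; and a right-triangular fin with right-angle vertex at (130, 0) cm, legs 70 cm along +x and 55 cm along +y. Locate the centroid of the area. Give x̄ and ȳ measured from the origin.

x̄ = 71.68 cm, ȳ = 85.60 cm

Part | A | x̄ᵢ | ȳᵢ | A·x̄ᵢ | A·ȳᵢ
rectangular body | 16900.00 | 65.00 | 65.00 | 1098500.00 | 1098500.00
semicircular top | 6636.61 | 65.00 | 157.59 | 431379.94 | 1045843.22
triangular fin | 1925.00 | 153.33 | 18.33 | 295166.67 | 35291.67
Σ | 25461.61 |  |  | 1825046.61 | 2179634.88
x̄ = 1825046.61 / 25461.61 = 71.68 cm
ȳ = 2179634.88 / 25461.61 = 85.60 cm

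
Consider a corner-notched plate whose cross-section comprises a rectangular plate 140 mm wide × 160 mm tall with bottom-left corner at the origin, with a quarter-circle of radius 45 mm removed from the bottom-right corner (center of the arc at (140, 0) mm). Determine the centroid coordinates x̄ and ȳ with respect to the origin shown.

Part | A | x̄ᵢ | ȳᵢ | A·x̄ᵢ | A·ȳᵢ
plate | 22400.00 | 70.00 | 80.00 | 1568000.00 | 1792000.00
removed quarter-circle | -1590.43 | 120.90 | 19.10 | -192285.38 | -30375.00
Σ | 20809.57 |  |  | 1375714.62 | 1761625.00
x̄ = 1375714.62 / 20809.57 = 66.11 mm
ȳ = 1761625.00 / 20809.57 = 84.65 mm

x̄ = 66.11 mm, ȳ = 84.65 mm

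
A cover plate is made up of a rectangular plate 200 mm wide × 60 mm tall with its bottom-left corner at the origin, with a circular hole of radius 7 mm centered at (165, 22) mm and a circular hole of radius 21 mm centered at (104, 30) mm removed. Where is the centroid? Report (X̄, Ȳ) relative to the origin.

plate: A = 200 × 60 = 12000.00, centroid at (100.00, 30.00).
hole 1: A = −π·7² = -153.94, centroid at (165.00, 22.00).
hole 2: A = −π·21² = -1385.44, centroid at (104.00, 30.00).
ΣA = 10460.62 mm²
ΣAX̄ = (12000.00)(100.00) + (-153.94)(165.00) + (-1385.44)(104.00) = 1030514.22 mm³
ΣAȲ = (12000.00)(30.00) + (-153.94)(22.00) + (-1385.44)(30.00) = 315050.09 mm³
X̄ = 1030514.22 / 10460.62 = 98.51 mm
Ȳ = 315050.09 / 10460.62 = 30.12 mm

X̄ = 98.51 mm, Ȳ = 30.12 mm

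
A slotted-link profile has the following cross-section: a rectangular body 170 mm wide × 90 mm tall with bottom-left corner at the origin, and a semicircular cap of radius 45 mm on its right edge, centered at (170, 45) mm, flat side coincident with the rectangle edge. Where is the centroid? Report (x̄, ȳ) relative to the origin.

x̄ = 102.92 mm, ȳ = 45.00 mm

rectangular body: A = 170 × 90 = 15300.00, centroid at (85.00, 45.00).
semicircular end: A = ½π·45² = 3180.86, centroid at (189.10, 45.00).
ΣA = 18480.86 mm², ΣAx̄ = 1901996.64 mm³, ΣAȳ = 831638.82 mm³.
x̄ = 1901996.64/18480.86 = 102.92 mm; ȳ = 831638.82/18480.86 = 45.00 mm.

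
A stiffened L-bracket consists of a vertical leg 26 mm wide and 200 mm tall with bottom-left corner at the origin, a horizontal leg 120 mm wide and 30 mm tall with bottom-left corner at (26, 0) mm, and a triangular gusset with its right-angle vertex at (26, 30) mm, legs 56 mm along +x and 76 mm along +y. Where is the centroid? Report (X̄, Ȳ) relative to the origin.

X̄ = 43.21 mm, Ȳ = 63.30 mm

vertical leg: A = 26 × 200 = 5200.00, centroid at (13.00, 100.00).
horizontal leg: A = 120 × 30 = 3600.00, centroid at (86.00, 15.00).
gusset: A = ½·56·76 = 2128.00, centroid at (44.67, 55.33).
ΣA = 10928.00 mm²
ΣAX̄ = (5200.00)(13.00) + (3600.00)(86.00) + (2128.00)(44.67) = 472250.67 mm³
ΣAȲ = (5200.00)(100.00) + (3600.00)(15.00) + (2128.00)(55.33) = 691749.33 mm³
X̄ = 472250.67 / 10928.00 = 43.21 mm
Ȳ = 691749.33 / 10928.00 = 63.30 mm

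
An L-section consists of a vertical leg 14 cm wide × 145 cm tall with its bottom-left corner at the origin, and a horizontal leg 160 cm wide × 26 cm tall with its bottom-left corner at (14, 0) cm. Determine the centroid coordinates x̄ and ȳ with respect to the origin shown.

Part | A | x̄ᵢ | ȳᵢ | A·x̄ᵢ | A·ȳᵢ
vertical leg | 2030.00 | 7.00 | 72.50 | 14210.00 | 147175.00
horizontal leg | 4160.00 | 94.00 | 13.00 | 391040.00 | 54080.00
Σ | 6190.00 |  |  | 405250.00 | 201255.00
x̄ = 405250.00 / 6190.00 = 65.47 cm
ȳ = 201255.00 / 6190.00 = 32.51 cm

x̄ = 65.47 cm, ȳ = 32.51 cm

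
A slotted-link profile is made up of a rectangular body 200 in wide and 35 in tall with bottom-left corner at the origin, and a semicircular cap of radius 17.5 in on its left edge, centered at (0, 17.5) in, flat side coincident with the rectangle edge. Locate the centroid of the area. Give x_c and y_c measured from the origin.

x_c = 93.09 in, y_c = 17.50 in

rectangular body: A = 200 × 35 = 7000.00, centroid at (100.00, 17.50).
semicircular end: A = ½π·17.5² = 481.06, centroid at (-7.43, 17.50).
ΣA = 7481.06 in², ΣAx_c = 696427.08 in³, ΣAy_c = 130918.49 in³.
x_c = 696427.08/7481.06 = 93.09 in; y_c = 130918.49/7481.06 = 17.50 in.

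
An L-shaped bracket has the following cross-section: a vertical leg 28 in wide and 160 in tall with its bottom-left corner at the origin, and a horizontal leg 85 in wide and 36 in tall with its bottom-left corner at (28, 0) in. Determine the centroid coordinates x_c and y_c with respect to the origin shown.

vertical leg: A = 28 × 160 = 4480.00, centroid at (14.00, 80.00).
horizontal leg: A = 85 × 36 = 3060.00, centroid at (70.50, 18.00).
ΣA = 7540.00 in², ΣAx_c = 278450.00 in³, ΣAy_c = 413480.00 in³.
x_c = 278450.00/7540.00 = 36.93 in; y_c = 413480.00/7540.00 = 54.84 in.

x_c = 36.93 in, y_c = 54.84 in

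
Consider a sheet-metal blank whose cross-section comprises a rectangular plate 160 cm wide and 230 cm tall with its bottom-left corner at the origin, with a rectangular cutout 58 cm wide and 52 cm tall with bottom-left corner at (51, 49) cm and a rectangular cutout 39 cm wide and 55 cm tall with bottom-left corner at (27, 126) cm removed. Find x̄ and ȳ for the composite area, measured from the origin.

Part | A | x̄ᵢ | ȳᵢ | A·x̄ᵢ | A·ȳᵢ
plate | 36800.00 | 80.00 | 115.00 | 2944000.00 | 4232000.00
hole 1 | -3016.00 | 80.00 | 75.00 | -241280.00 | -226200.00
hole 2 | -2145.00 | 46.50 | 153.50 | -99742.50 | -329257.50
Σ | 31639.00 |  |  | 2602977.50 | 3676542.50
x̄ = 2602977.50 / 31639.00 = 82.27 cm
ȳ = 3676542.50 / 31639.00 = 116.20 cm

x̄ = 82.27 cm, ȳ = 116.20 cm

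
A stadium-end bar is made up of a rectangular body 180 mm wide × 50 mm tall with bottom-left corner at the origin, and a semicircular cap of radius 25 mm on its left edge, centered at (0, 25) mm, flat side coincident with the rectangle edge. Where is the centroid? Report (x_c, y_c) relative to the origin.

x_c = 80.10 mm, y_c = 25.00 mm

Part | A | x̄ᵢ | ȳᵢ | A·x̄ᵢ | A·ȳᵢ
rectangular body | 9000.00 | 90.00 | 25.00 | 810000.00 | 225000.00
semicircular end | 981.75 | -10.61 | 25.00 | -10416.67 | 24543.69
Σ | 9981.75 |  |  | 799583.33 | 249543.69
x_c = 799583.33 / 9981.75 = 80.10 mm
y_c = 249543.69 / 9981.75 = 25.00 mm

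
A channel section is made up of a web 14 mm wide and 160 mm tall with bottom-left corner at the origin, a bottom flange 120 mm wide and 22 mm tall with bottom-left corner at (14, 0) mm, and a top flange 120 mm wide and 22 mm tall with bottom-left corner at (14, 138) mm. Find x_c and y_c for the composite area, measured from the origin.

web: A = 14 × 160 = 2240.00, centroid at (7.00, 80.00).
bottom flange: A = 120 × 22 = 2640.00, centroid at (74.00, 11.00).
top flange: A = 120 × 22 = 2640.00, centroid at (74.00, 149.00).
ΣA = 7520.00 mm², ΣAx_c = 406400.00 mm³, ΣAy_c = 601600.00 mm³.
x_c = 406400.00/7520.00 = 54.04 mm; y_c = 601600.00/7520.00 = 80.00 mm.

x_c = 54.04 mm, y_c = 80.00 mm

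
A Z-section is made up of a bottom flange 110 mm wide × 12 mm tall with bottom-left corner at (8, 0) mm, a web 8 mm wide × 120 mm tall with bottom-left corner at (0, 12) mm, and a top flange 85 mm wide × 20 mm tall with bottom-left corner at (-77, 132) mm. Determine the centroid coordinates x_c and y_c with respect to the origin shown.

x_c = 7.12 mm, y_c = 80.01 mm

bottom flange: A = 110 × 12 = 1320.00, centroid at (63.00, 6.00).
web: A = 8 × 120 = 960.00, centroid at (4.00, 72.00).
top flange: A = 85 × 20 = 1700.00, centroid at (-34.50, 142.00).
ΣA = 3980.00 mm²
ΣAx_c = (1320.00)(63.00) + (960.00)(4.00) + (1700.00)(-34.50) = 28350.00 mm³
ΣAy_c = (1320.00)(6.00) + (960.00)(72.00) + (1700.00)(142.00) = 318440.00 mm³
x_c = 28350.00 / 3980.00 = 7.12 mm
y_c = 318440.00 / 3980.00 = 80.01 mm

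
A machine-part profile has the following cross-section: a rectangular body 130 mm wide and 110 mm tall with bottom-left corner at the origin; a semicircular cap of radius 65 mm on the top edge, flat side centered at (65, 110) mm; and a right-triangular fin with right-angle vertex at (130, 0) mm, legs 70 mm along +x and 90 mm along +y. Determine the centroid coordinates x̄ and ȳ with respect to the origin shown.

rectangular body: A = 130 × 110 = 14300.00, centroid at (65.00, 55.00).
semicircular top: A = ½π·65² = 6636.61, centroid at (65.00, 137.59).
triangular fin: A = ½·70·90 = 3150.00, centroid at (153.33, 30.00).
ΣA = 24086.61 mm², ΣAx̄ = 1843879.94 mm³, ΣAȳ = 1794110.93 mm³.
x̄ = 1843879.94/24086.61 = 76.55 mm; ȳ = 1794110.93/24086.61 = 74.49 mm.

x̄ = 76.55 mm, ȳ = 74.49 mm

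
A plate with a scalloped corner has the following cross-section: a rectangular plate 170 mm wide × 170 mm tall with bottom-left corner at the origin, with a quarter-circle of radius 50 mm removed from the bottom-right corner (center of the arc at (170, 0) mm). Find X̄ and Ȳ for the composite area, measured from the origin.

plate: A = 170 × 170 = 28900.00, centroid at (85.00, 85.00).
removed quarter-circle: A = −¼π·50² = -1963.50, centroid at (148.78, 21.22).
ΣA = 26936.50 mm²
ΣAX̄ = (28900.00)(85.00) + (-1963.50)(148.78) = 2164372.45 mm³
ΣAȲ = (28900.00)(85.00) + (-1963.50)(21.22) = 2414833.33 mm³
X̄ = 2164372.45 / 26936.50 = 80.35 mm
Ȳ = 2414833.33 / 26936.50 = 89.65 mm

X̄ = 80.35 mm, Ȳ = 89.65 mm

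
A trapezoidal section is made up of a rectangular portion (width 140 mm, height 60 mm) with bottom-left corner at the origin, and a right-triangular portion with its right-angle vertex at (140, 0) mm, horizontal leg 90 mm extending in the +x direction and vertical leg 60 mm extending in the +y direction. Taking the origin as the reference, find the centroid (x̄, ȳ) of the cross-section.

Part | A | x̄ᵢ | ȳᵢ | A·x̄ᵢ | A·ȳᵢ
rectangular portion | 8400.00 | 70.00 | 30.00 | 588000.00 | 252000.00
triangular portion | 2700.00 | 170.00 | 20.00 | 459000.00 | 54000.00
Σ | 11100.00 |  |  | 1047000.00 | 306000.00
x̄ = 1047000.00 / 11100.00 = 94.32 mm
ȳ = 306000.00 / 11100.00 = 27.57 mm

x̄ = 94.32 mm, ȳ = 27.57 mm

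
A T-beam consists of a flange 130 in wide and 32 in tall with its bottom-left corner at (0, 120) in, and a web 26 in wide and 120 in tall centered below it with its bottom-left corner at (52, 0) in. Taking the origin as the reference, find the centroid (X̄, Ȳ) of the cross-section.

web: A = 26 × 120 = 3120.00, centroid at (65.00, 60.00).
flange: A = 130 × 32 = 4160.00, centroid at (65.00, 136.00).
ΣA = 7280.00 in²
ΣAX̄ = (3120.00)(65.00) + (4160.00)(65.00) = 473200.00 in³
ΣAȲ = (3120.00)(60.00) + (4160.00)(136.00) = 752960.00 in³
X̄ = 473200.00 / 7280.00 = 65.00 in
Ȳ = 752960.00 / 7280.00 = 103.43 in

X̄ = 65.00 in, Ȳ = 103.43 in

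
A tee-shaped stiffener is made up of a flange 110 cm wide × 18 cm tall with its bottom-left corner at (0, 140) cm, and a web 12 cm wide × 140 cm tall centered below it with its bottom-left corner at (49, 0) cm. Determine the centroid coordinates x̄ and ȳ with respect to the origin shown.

x̄ = 55.00 cm, ȳ = 112.74 cm

web: A = 12 × 140 = 1680.00, centroid at (55.00, 70.00).
flange: A = 110 × 18 = 1980.00, centroid at (55.00, 149.00).
ΣA = 3660.00 cm², ΣAx̄ = 201300.00 cm³, ΣAȳ = 412620.00 cm³.
x̄ = 201300.00/3660.00 = 55.00 cm; ȳ = 412620.00/3660.00 = 112.74 cm.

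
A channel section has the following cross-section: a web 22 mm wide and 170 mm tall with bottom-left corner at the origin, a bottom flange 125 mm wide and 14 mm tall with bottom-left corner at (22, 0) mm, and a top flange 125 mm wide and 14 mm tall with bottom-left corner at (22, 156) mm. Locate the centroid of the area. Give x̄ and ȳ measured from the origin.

x̄ = 46.53 mm, ȳ = 85.00 mm

Part | A | x̄ᵢ | ȳᵢ | A·x̄ᵢ | A·ȳᵢ
web | 3740.00 | 11.00 | 85.00 | 41140.00 | 317900.00
bottom flange | 1750.00 | 84.50 | 7.00 | 147875.00 | 12250.00
top flange | 1750.00 | 84.50 | 163.00 | 147875.00 | 285250.00
Σ | 7240.00 |  |  | 336890.00 | 615400.00
x̄ = 336890.00 / 7240.00 = 46.53 mm
ȳ = 615400.00 / 7240.00 = 85.00 mm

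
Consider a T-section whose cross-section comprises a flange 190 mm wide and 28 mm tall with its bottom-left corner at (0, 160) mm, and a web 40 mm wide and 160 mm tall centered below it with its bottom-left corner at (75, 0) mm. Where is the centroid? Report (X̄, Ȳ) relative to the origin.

X̄ = 95.00 mm, Ȳ = 122.67 mm

web: A = 40 × 160 = 6400.00, centroid at (95.00, 80.00).
flange: A = 190 × 28 = 5320.00, centroid at (95.00, 174.00).
ΣA = 11720.00 mm²
ΣAX̄ = (6400.00)(95.00) + (5320.00)(95.00) = 1113400.00 mm³
ΣAȲ = (6400.00)(80.00) + (5320.00)(174.00) = 1437680.00 mm³
X̄ = 1113400.00 / 11720.00 = 95.00 mm
Ȳ = 1437680.00 / 11720.00 = 122.67 mm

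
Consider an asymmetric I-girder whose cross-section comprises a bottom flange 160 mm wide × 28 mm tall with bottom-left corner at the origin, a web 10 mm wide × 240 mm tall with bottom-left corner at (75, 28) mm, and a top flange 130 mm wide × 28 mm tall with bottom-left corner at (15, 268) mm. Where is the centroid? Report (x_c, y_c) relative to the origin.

x_c = 80.00 mm, y_c = 137.30 mm

Part | A | x̄ᵢ | ȳᵢ | A·x̄ᵢ | A·ȳᵢ
bottom flange | 4480.00 | 80.00 | 14.00 | 358400.00 | 62720.00
web | 2400.00 | 80.00 | 148.00 | 192000.00 | 355200.00
top flange | 3640.00 | 80.00 | 282.00 | 291200.00 | 1026480.00
Σ | 10520.00 |  |  | 841600.00 | 1444400.00
x_c = 841600.00 / 10520.00 = 80.00 mm
y_c = 1444400.00 / 10520.00 = 137.30 mm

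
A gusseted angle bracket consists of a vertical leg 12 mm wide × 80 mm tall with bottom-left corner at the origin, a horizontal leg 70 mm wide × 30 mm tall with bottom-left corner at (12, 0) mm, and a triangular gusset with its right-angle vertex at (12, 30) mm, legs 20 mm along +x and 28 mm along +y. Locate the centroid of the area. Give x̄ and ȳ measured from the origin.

x̄ = 32.84 mm, ȳ = 24.23 mm

Part | A | x̄ᵢ | ȳᵢ | A·x̄ᵢ | A·ȳᵢ
vertical leg | 960.00 | 6.00 | 40.00 | 5760.00 | 38400.00
horizontal leg | 2100.00 | 47.00 | 15.00 | 98700.00 | 31500.00
gusset | 280.00 | 18.67 | 39.33 | 5226.67 | 11013.33
Σ | 3340.00 |  |  | 109686.67 | 80913.33
x̄ = 109686.67 / 3340.00 = 32.84 mm
ȳ = 80913.33 / 3340.00 = 24.23 mm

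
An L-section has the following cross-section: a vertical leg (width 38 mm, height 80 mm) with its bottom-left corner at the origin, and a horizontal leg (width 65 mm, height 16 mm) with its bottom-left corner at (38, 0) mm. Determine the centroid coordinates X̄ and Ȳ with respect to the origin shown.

vertical leg: A = 38 × 80 = 3040.00, centroid at (19.00, 40.00).
horizontal leg: A = 65 × 16 = 1040.00, centroid at (70.50, 8.00).
ΣA = 4080.00 mm²
ΣAX̄ = (3040.00)(19.00) + (1040.00)(70.50) = 131080.00 mm³
ΣAȲ = (3040.00)(40.00) + (1040.00)(8.00) = 129920.00 mm³
X̄ = 131080.00 / 4080.00 = 32.13 mm
Ȳ = 129920.00 / 4080.00 = 31.84 mm

X̄ = 32.13 mm, Ȳ = 31.84 mm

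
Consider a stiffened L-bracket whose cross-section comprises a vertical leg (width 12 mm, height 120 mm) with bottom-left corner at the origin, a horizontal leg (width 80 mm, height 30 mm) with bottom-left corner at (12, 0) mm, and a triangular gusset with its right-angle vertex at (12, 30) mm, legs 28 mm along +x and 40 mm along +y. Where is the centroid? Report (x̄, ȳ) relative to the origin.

x̄ = 33.04 mm, ȳ = 33.33 mm

vertical leg: A = 12 × 120 = 1440.00, centroid at (6.00, 60.00).
horizontal leg: A = 80 × 30 = 2400.00, centroid at (52.00, 15.00).
gusset: A = ½·28·40 = 560.00, centroid at (21.33, 43.33).
ΣA = 4400.00 mm², ΣAx̄ = 145386.67 mm³, ΣAȳ = 146666.67 mm³.
x̄ = 145386.67/4400.00 = 33.04 mm; ȳ = 146666.67/4400.00 = 33.33 mm.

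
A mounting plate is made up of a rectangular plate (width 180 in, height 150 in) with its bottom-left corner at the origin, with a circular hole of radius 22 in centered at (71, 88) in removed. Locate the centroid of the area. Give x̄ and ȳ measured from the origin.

plate: A = 180 × 150 = 27000.00, centroid at (90.00, 75.00).
hole: A = −π·22² = -1520.53, centroid at (71.00, 88.00).
ΣA = 25479.47 in², ΣAx̄ = 2322042.31 in³, ΣAȳ = 1891193.29 in³.
x̄ = 2322042.31/25479.47 = 91.13 in; ȳ = 1891193.29/25479.47 = 74.22 in.

x̄ = 91.13 in, ȳ = 74.22 in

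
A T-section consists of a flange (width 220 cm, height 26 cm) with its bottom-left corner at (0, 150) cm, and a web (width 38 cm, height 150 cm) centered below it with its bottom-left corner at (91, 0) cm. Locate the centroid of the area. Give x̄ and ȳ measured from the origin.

x̄ = 110.00 cm, ȳ = 119.08 cm

web: A = 38 × 150 = 5700.00, centroid at (110.00, 75.00).
flange: A = 220 × 26 = 5720.00, centroid at (110.00, 163.00).
ΣA = 11420.00 cm², ΣAx̄ = 1256200.00 cm³, ΣAȳ = 1359860.00 cm³.
x̄ = 1256200.00/11420.00 = 110.00 cm; ȳ = 1359860.00/11420.00 = 119.08 cm.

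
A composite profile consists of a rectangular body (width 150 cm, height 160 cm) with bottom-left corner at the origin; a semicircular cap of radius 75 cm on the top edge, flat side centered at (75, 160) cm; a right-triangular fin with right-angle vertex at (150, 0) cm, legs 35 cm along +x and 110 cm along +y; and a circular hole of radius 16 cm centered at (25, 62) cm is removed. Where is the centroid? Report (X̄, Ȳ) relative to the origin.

X̄ = 81.10 cm, Ȳ = 107.07 cm

Part | A | x̄ᵢ | ȳᵢ | A·x̄ᵢ | A·ȳᵢ
rectangular body | 24000.00 | 75.00 | 80.00 | 1800000.00 | 1920000.00
semicircular top | 8835.73 | 75.00 | 191.83 | 662679.70 | 1694966.69
triangular fin | 1925.00 | 161.67 | 36.67 | 311208.33 | 70583.33
hole | -804.25 | 25.00 | 62.00 | -20106.19 | -49863.36
Σ | 33956.48 |  |  | 2753781.84 | 3635686.67
X̄ = 2753781.84 / 33956.48 = 81.10 cm
Ȳ = 3635686.67 / 33956.48 = 107.07 cm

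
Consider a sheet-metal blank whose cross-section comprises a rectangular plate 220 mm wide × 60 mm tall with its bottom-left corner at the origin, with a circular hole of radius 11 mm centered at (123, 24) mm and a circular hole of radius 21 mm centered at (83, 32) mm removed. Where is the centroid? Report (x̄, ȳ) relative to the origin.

x̄ = 112.84 mm, ȳ = 29.96 mm

plate: A = 220 × 60 = 13200.00, centroid at (110.00, 30.00).
hole 1: A = −π·11² = -380.13, centroid at (123.00, 24.00).
hole 2: A = −π·21² = -1385.44, centroid at (83.00, 32.00).
ΣA = 11434.42 mm²
ΣAx̄ = (13200.00)(110.00) + (-380.13)(123.00) + (-1385.44)(83.00) = 1290251.96 mm³
ΣAȳ = (13200.00)(30.00) + (-380.13)(24.00) + (-1385.44)(32.00) = 342542.66 mm³
x̄ = 1290251.96 / 11434.42 = 112.84 mm
ȳ = 342542.66 / 11434.42 = 29.96 mm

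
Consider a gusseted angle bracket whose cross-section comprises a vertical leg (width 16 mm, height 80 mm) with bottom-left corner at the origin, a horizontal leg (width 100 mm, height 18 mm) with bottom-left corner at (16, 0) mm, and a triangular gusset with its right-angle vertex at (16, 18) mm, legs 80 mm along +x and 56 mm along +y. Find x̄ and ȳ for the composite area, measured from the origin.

Part | A | x̄ᵢ | ȳᵢ | A·x̄ᵢ | A·ȳᵢ
vertical leg | 1280.00 | 8.00 | 40.00 | 10240.00 | 51200.00
horizontal leg | 1800.00 | 66.00 | 9.00 | 118800.00 | 16200.00
gusset | 2240.00 | 42.67 | 36.67 | 95573.33 | 82133.33
Σ | 5320.00 |  |  | 224613.33 | 149533.33
x̄ = 224613.33 / 5320.00 = 42.22 mm
ȳ = 149533.33 / 5320.00 = 28.11 mm

x̄ = 42.22 mm, ȳ = 28.11 mm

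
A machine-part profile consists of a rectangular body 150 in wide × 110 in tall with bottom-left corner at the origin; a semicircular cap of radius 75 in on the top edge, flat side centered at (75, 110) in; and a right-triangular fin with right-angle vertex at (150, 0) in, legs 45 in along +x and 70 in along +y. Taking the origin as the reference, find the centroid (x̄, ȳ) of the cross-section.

Part | A | x̄ᵢ | ȳᵢ | A·x̄ᵢ | A·ȳᵢ
rectangular body | 16500.00 | 75.00 | 55.00 | 1237500.00 | 907500.00
semicircular top | 8835.73 | 75.00 | 141.83 | 662679.70 | 1253180.23
triangular fin | 1575.00 | 165.00 | 23.33 | 259875.00 | 36750.00
Σ | 26910.73 |  |  | 2160054.70 | 2197430.23
x̄ = 2160054.70 / 26910.73 = 80.27 in
ȳ = 2197430.23 / 26910.73 = 81.66 in

x̄ = 80.27 in, ȳ = 81.66 in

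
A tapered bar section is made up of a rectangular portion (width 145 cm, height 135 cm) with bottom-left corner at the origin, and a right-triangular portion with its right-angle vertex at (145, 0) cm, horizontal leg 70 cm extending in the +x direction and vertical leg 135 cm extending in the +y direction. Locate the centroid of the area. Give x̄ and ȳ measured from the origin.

x̄ = 91.13 cm, ȳ = 63.12 cm

Part | A | x̄ᵢ | ȳᵢ | A·x̄ᵢ | A·ȳᵢ
rectangular portion | 19575.00 | 72.50 | 67.50 | 1419187.50 | 1321312.50
triangular portion | 4725.00 | 168.33 | 45.00 | 795375.00 | 212625.00
Σ | 24300.00 |  |  | 2214562.50 | 1533937.50
x̄ = 2214562.50 / 24300.00 = 91.13 cm
ȳ = 1533937.50 / 24300.00 = 63.12 cm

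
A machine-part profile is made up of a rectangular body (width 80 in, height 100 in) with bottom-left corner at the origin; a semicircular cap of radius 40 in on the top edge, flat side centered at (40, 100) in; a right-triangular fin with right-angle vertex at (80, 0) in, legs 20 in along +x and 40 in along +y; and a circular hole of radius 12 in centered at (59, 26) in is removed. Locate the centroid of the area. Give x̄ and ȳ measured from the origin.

x̄ = 40.96 in, ȳ = 65.73 in

rectangular body: A = 80 × 100 = 8000.00, centroid at (40.00, 50.00).
semicircular top: A = ½π·40² = 2513.27, centroid at (40.00, 116.98).
triangular fin: A = ½·20·40 = 400.00, centroid at (86.67, 13.33).
hole: A = −π·12² = -452.39, centroid at (59.00, 26.00).
ΣA = 10460.88 in², ΣAx̄ = 428506.66 in³, ΣAȳ = 687565.29 in³.
x̄ = 428506.66/10460.88 = 40.96 in; ȳ = 687565.29/10460.88 = 65.73 in.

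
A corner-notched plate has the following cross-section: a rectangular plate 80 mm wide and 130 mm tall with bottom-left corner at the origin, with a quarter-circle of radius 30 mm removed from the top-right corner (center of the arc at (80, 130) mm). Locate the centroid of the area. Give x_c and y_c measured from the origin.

x_c = 38.01 mm, y_c = 61.19 mm

plate: A = 80 × 130 = 10400.00, centroid at (40.00, 65.00).
removed quarter-circle: A = −¼π·30² = -706.86, centroid at (67.27, 117.27).
ΣA = 9693.14 mm², ΣAx_c = 368451.33 mm³, ΣAy_c = 593108.41 mm³.
x_c = 368451.33/9693.14 = 38.01 mm; y_c = 593108.41/9693.14 = 61.19 mm.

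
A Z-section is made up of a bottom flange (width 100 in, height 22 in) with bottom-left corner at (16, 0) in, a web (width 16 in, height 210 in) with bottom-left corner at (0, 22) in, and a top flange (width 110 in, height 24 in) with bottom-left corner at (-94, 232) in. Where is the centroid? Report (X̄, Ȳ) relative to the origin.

bottom flange: A = 100 × 22 = 2200.00, centroid at (66.00, 11.00).
web: A = 16 × 210 = 3360.00, centroid at (8.00, 127.00).
top flange: A = 110 × 24 = 2640.00, centroid at (-39.00, 244.00).
ΣA = 8200.00 in²
ΣAX̄ = (2200.00)(66.00) + (3360.00)(8.00) + (2640.00)(-39.00) = 69120.00 in³
ΣAȲ = (2200.00)(11.00) + (3360.00)(127.00) + (2640.00)(244.00) = 1095080.00 in³
X̄ = 69120.00 / 8200.00 = 8.43 in
Ȳ = 1095080.00 / 8200.00 = 133.55 in

X̄ = 8.43 in, Ȳ = 133.55 in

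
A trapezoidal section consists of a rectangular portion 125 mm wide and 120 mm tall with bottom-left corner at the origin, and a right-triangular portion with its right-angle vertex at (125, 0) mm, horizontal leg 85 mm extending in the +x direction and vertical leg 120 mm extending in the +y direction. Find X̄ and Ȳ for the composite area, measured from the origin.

rectangular portion: A = 125 × 120 = 15000.00, centroid at (62.50, 60.00).
triangular portion: A = ½·85·120 = 5100.00, centroid at (153.33, 40.00).
ΣA = 20100.00 mm², ΣAX̄ = 1719500.00 mm³, ΣAȲ = 1104000.00 mm³.
X̄ = 1719500.00/20100.00 = 85.55 mm; Ȳ = 1104000.00/20100.00 = 54.93 mm.

X̄ = 85.55 mm, Ȳ = 54.93 mm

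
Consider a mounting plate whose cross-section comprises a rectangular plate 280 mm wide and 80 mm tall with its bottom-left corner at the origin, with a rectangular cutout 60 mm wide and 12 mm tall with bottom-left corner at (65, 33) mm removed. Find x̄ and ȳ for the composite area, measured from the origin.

Part | A | x̄ᵢ | ȳᵢ | A·x̄ᵢ | A·ȳᵢ
plate | 22400.00 | 140.00 | 40.00 | 3136000.00 | 896000.00
hole | -720.00 | 95.00 | 39.00 | -68400.00 | -28080.00
Σ | 21680.00 |  |  | 3067600.00 | 867920.00
x̄ = 3067600.00 / 21680.00 = 141.49 mm
ȳ = 867920.00 / 21680.00 = 40.03 mm

x̄ = 141.49 mm, ȳ = 40.03 mm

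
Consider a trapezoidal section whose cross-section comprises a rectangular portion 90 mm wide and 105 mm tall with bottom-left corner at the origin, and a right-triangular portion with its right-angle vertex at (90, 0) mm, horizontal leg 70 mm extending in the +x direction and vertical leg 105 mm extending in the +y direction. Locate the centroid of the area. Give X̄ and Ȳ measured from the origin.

rectangular portion: A = 90 × 105 = 9450.00, centroid at (45.00, 52.50).
triangular portion: A = ½·70·105 = 3675.00, centroid at (113.33, 35.00).
ΣA = 13125.00 mm², ΣAX̄ = 841750.00 mm³, ΣAȲ = 624750.00 mm³.
X̄ = 841750.00/13125.00 = 64.13 mm; Ȳ = 624750.00/13125.00 = 47.60 mm.

X̄ = 64.13 mm, Ȳ = 47.60 mm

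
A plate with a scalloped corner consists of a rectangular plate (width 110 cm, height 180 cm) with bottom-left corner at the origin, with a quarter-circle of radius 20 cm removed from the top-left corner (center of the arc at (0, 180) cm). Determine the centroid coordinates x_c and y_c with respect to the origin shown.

plate: A = 110 × 180 = 19800.00, centroid at (55.00, 90.00).
removed quarter-circle: A = −¼π·20² = -314.16, centroid at (8.49, 171.51).
ΣA = 19485.84 cm², ΣAx_c = 1086333.33 cm³, ΣAy_c = 1728118.00 cm³.
x_c = 1086333.33/19485.84 = 55.75 cm; y_c = 1728118.00/19485.84 = 88.69 cm.

x_c = 55.75 cm, y_c = 88.69 cm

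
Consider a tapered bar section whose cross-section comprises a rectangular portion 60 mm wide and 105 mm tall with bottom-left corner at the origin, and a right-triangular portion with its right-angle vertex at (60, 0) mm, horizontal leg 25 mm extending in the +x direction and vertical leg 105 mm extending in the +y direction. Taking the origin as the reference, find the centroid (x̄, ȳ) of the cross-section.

rectangular portion: A = 60 × 105 = 6300.00, centroid at (30.00, 52.50).
triangular portion: A = ½·25·105 = 1312.50, centroid at (68.33, 35.00).
ΣA = 7612.50 mm², ΣAx̄ = 278687.50 mm³, ΣAȳ = 376687.50 mm³.
x̄ = 278687.50/7612.50 = 36.61 mm; ȳ = 376687.50/7612.50 = 49.48 mm.

x̄ = 36.61 mm, ȳ = 49.48 mm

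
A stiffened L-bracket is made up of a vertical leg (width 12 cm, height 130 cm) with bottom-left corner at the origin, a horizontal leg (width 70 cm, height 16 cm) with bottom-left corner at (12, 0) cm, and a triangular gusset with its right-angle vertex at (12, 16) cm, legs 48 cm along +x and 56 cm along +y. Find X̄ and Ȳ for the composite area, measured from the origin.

X̄ = 24.76 cm, Ȳ = 39.00 cm

Part | A | x̄ᵢ | ȳᵢ | A·x̄ᵢ | A·ȳᵢ
vertical leg | 1560.00 | 6.00 | 65.00 | 9360.00 | 101400.00
horizontal leg | 1120.00 | 47.00 | 8.00 | 52640.00 | 8960.00
gusset | 1344.00 | 28.00 | 34.67 | 37632.00 | 46592.00
Σ | 4024.00 |  |  | 99632.00 | 156952.00
X̄ = 99632.00 / 4024.00 = 24.76 cm
Ȳ = 156952.00 / 4024.00 = 39.00 cm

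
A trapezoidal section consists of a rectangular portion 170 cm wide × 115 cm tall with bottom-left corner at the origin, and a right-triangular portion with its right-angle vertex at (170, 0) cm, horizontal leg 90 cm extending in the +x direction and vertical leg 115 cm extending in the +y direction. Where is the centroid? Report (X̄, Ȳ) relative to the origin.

Part | A | x̄ᵢ | ȳᵢ | A·x̄ᵢ | A·ȳᵢ
rectangular portion | 19550.00 | 85.00 | 57.50 | 1661750.00 | 1124125.00
triangular portion | 5175.00 | 200.00 | 38.33 | 1035000.00 | 198375.00
Σ | 24725.00 |  |  | 2696750.00 | 1322500.00
X̄ = 2696750.00 / 24725.00 = 109.07 cm
Ȳ = 1322500.00 / 24725.00 = 53.49 cm

X̄ = 109.07 cm, Ȳ = 53.49 cm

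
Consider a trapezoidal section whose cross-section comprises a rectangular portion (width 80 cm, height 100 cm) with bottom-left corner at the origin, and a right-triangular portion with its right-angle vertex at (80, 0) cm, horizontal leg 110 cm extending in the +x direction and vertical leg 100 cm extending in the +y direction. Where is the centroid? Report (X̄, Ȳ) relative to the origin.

X̄ = 71.23 cm, Ȳ = 43.21 cm

rectangular portion: A = 80 × 100 = 8000.00, centroid at (40.00, 50.00).
triangular portion: A = ½·110·100 = 5500.00, centroid at (116.67, 33.33).
ΣA = 13500.00 cm², ΣAX̄ = 961666.67 cm³, ΣAȲ = 583333.33 cm³.
X̄ = 961666.67/13500.00 = 71.23 cm; Ȳ = 583333.33/13500.00 = 43.21 cm.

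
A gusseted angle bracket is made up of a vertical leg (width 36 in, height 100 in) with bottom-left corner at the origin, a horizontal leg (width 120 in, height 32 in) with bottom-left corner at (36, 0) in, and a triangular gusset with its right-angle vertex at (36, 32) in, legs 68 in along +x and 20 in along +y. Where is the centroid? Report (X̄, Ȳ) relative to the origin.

X̄ = 58.29 in, Ȳ = 32.97 in

Part | A | x̄ᵢ | ȳᵢ | A·x̄ᵢ | A·ȳᵢ
vertical leg | 3600.00 | 18.00 | 50.00 | 64800.00 | 180000.00
horizontal leg | 3840.00 | 96.00 | 16.00 | 368640.00 | 61440.00
gusset | 680.00 | 58.67 | 38.67 | 39893.33 | 26293.33
Σ | 8120.00 |  |  | 473333.33 | 267733.33
X̄ = 473333.33 / 8120.00 = 58.29 in
Ȳ = 267733.33 / 8120.00 = 32.97 in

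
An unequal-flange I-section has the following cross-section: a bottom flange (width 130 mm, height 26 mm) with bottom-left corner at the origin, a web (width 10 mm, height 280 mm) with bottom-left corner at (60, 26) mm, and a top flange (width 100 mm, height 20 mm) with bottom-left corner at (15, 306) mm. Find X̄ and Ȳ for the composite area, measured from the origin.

X̄ = 65.00 mm, Ȳ = 139.45 mm

bottom flange: A = 130 × 26 = 3380.00, centroid at (65.00, 13.00).
web: A = 10 × 280 = 2800.00, centroid at (65.00, 166.00).
top flange: A = 100 × 20 = 2000.00, centroid at (65.00, 316.00).
ΣA = 8180.00 mm², ΣAX̄ = 531700.00 mm³, ΣAȲ = 1140740.00 mm³.
X̄ = 531700.00/8180.00 = 65.00 mm; Ȳ = 1140740.00/8180.00 = 139.45 mm.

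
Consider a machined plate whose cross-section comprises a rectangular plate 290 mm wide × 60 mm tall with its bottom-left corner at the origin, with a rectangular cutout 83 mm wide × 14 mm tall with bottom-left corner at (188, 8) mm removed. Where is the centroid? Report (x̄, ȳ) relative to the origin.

plate: A = 290 × 60 = 17400.00, centroid at (145.00, 30.00).
hole: A = −(83 × 14) = -1162.00, centroid at (229.50, 15.00).
ΣA = 16238.00 mm²
ΣAx̄ = (17400.00)(145.00) + (-1162.00)(229.50) = 2256321.00 mm³
ΣAȳ = (17400.00)(30.00) + (-1162.00)(15.00) = 504570.00 mm³
x̄ = 2256321.00 / 16238.00 = 138.95 mm
ȳ = 504570.00 / 16238.00 = 31.07 mm

x̄ = 138.95 mm, ȳ = 31.07 mm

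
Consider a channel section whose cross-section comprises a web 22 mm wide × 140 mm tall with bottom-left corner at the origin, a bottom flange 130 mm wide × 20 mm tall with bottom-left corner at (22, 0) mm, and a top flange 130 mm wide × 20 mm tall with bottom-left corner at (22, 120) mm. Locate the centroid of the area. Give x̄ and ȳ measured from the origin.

x̄ = 58.73 mm, ȳ = 70.00 mm

web: A = 22 × 140 = 3080.00, centroid at (11.00, 70.00).
bottom flange: A = 130 × 20 = 2600.00, centroid at (87.00, 10.00).
top flange: A = 130 × 20 = 2600.00, centroid at (87.00, 130.00).
ΣA = 8280.00 mm², ΣAx̄ = 486280.00 mm³, ΣAȳ = 579600.00 mm³.
x̄ = 486280.00/8280.00 = 58.73 mm; ȳ = 579600.00/8280.00 = 70.00 mm.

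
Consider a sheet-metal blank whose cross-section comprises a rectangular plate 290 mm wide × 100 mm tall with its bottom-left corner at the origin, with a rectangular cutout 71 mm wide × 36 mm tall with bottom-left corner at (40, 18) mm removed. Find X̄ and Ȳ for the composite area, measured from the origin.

plate: A = 290 × 100 = 29000.00, centroid at (145.00, 50.00).
hole: A = −(71 × 36) = -2556.00, centroid at (75.50, 36.00).
ΣA = 26444.00 mm², ΣAX̄ = 4012022.00 mm³, ΣAȲ = 1357984.00 mm³.
X̄ = 4012022.00/26444.00 = 151.72 mm; Ȳ = 1357984.00/26444.00 = 51.35 mm.

X̄ = 151.72 mm, Ȳ = 51.35 mm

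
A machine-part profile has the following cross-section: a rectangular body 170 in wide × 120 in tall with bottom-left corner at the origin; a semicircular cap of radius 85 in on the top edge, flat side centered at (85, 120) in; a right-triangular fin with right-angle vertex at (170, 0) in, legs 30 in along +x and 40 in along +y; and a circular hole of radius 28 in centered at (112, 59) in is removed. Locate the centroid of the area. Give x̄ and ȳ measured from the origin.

Part | A | x̄ᵢ | ȳᵢ | A·x̄ᵢ | A·ȳᵢ
rectangular body | 20400.00 | 85.00 | 60.00 | 1734000.00 | 1224000.00
semicircular top | 11349.00 | 85.00 | 156.08 | 964665.29 | 1771297.08
triangular fin | 600.00 | 180.00 | 13.33 | 108000.00 | 8000.00
hole | -2463.01 | 112.00 | 59.00 | -275856.97 | -145317.51
Σ | 29885.99 |  |  | 2530808.33 | 2857979.57
x̄ = 2530808.33 / 29885.99 = 84.68 in
ȳ = 2857979.57 / 29885.99 = 95.63 in

x̄ = 84.68 in, ȳ = 95.63 in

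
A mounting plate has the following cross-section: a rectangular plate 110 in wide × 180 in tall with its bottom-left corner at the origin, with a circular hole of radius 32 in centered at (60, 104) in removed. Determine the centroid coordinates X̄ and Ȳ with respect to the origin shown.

X̄ = 54.03 in, Ȳ = 87.28 in

plate: A = 110 × 180 = 19800.00, centroid at (55.00, 90.00).
hole: A = −π·32² = -3216.99, centroid at (60.00, 104.00).
ΣA = 16583.01 in²
ΣAX̄ = (19800.00)(55.00) + (-3216.99)(60.00) = 895980.55 in³
ΣAȲ = (19800.00)(90.00) + (-3216.99)(104.00) = 1447432.95 in³
X̄ = 895980.55 / 16583.01 = 54.03 in
Ȳ = 1447432.95 / 16583.01 = 87.28 in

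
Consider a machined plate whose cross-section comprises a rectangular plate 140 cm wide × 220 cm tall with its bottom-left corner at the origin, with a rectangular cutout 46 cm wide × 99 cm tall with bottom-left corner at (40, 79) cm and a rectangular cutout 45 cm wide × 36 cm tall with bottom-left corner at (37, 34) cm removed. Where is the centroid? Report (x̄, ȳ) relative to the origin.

x̄ = 71.99 cm, ȳ = 110.39 cm

plate: A = 140 × 220 = 30800.00, centroid at (70.00, 110.00).
hole 1: A = −(46 × 99) = -4554.00, centroid at (63.00, 128.50).
hole 2: A = −(45 × 36) = -1620.00, centroid at (59.50, 52.00).
ΣA = 24626.00 cm², ΣAx̄ = 1772708.00 cm³, ΣAȳ = 2718571.00 cm³.
x̄ = 1772708.00/24626.00 = 71.99 cm; ȳ = 2718571.00/24626.00 = 110.39 cm.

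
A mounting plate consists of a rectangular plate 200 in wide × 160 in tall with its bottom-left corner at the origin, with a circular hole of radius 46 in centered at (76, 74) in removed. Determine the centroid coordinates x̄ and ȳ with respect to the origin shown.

x̄ = 106.29 in, ȳ = 81.57 in

Part | A | x̄ᵢ | ȳᵢ | A·x̄ᵢ | A·ȳᵢ
plate | 32000.00 | 100.00 | 80.00 | 3200000.00 | 2560000.00
hole | -6647.61 | 76.00 | 74.00 | -505218.36 | -491923.14
Σ | 25352.39 |  |  | 2694781.64 | 2068076.86
x̄ = 2694781.64 / 25352.39 = 106.29 in
ȳ = 2068076.86 / 25352.39 = 81.57 in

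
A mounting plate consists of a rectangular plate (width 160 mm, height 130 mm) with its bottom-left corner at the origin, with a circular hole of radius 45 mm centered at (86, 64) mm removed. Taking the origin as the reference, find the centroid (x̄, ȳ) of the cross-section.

x̄ = 77.36 mm, ȳ = 65.44 mm

plate: A = 160 × 130 = 20800.00, centroid at (80.00, 65.00).
hole: A = −π·45² = -6361.73, centroid at (86.00, 64.00).
ΣA = 14438.27 mm²
ΣAx̄ = (20800.00)(80.00) + (-6361.73)(86.00) = 1116891.64 mm³
ΣAȳ = (20800.00)(65.00) + (-6361.73)(64.00) = 944849.59 mm³
x̄ = 1116891.64 / 14438.27 = 77.36 mm
ȳ = 944849.59 / 14438.27 = 65.44 mm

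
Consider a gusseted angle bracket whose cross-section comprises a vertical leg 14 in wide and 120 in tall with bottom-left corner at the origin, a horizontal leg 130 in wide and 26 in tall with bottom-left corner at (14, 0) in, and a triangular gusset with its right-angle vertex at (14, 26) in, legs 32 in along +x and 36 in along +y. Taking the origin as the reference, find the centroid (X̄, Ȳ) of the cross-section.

X̄ = 51.99 in, Ȳ = 29.56 in

vertical leg: A = 14 × 120 = 1680.00, centroid at (7.00, 60.00).
horizontal leg: A = 130 × 26 = 3380.00, centroid at (79.00, 13.00).
gusset: A = ½·32·36 = 576.00, centroid at (24.67, 38.00).
ΣA = 5636.00 in²
ΣAX̄ = (1680.00)(7.00) + (3380.00)(79.00) + (576.00)(24.67) = 292988.00 in³
ΣAȲ = (1680.00)(60.00) + (3380.00)(13.00) + (576.00)(38.00) = 166628.00 in³
X̄ = 292988.00 / 5636.00 = 51.99 in
Ȳ = 166628.00 / 5636.00 = 29.56 in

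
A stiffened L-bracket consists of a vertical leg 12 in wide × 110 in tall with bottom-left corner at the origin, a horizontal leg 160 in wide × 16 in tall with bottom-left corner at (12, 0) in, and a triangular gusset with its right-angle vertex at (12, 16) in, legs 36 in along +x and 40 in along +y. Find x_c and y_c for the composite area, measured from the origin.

x_c = 56.68 in, y_c = 24.83 in

Part | A | x̄ᵢ | ȳᵢ | A·x̄ᵢ | A·ȳᵢ
vertical leg | 1320.00 | 6.00 | 55.00 | 7920.00 | 72600.00
horizontal leg | 2560.00 | 92.00 | 8.00 | 235520.00 | 20480.00
gusset | 720.00 | 24.00 | 29.33 | 17280.00 | 21120.00
Σ | 4600.00 |  |  | 260720.00 | 114200.00
x_c = 260720.00 / 4600.00 = 56.68 in
y_c = 114200.00 / 4600.00 = 24.83 in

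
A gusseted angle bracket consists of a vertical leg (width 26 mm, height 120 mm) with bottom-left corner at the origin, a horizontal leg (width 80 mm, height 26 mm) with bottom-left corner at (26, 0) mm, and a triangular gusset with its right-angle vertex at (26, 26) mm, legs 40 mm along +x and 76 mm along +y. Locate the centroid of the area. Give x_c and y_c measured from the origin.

vertical leg: A = 26 × 120 = 3120.00, centroid at (13.00, 60.00).
horizontal leg: A = 80 × 26 = 2080.00, centroid at (66.00, 13.00).
gusset: A = ½·40·76 = 1520.00, centroid at (39.33, 51.33).
ΣA = 6720.00 mm², ΣAx_c = 237626.67 mm³, ΣAy_c = 292266.67 mm³.
x_c = 237626.67/6720.00 = 35.36 mm; y_c = 292266.67/6720.00 = 43.49 mm.

x_c = 35.36 mm, y_c = 43.49 mm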